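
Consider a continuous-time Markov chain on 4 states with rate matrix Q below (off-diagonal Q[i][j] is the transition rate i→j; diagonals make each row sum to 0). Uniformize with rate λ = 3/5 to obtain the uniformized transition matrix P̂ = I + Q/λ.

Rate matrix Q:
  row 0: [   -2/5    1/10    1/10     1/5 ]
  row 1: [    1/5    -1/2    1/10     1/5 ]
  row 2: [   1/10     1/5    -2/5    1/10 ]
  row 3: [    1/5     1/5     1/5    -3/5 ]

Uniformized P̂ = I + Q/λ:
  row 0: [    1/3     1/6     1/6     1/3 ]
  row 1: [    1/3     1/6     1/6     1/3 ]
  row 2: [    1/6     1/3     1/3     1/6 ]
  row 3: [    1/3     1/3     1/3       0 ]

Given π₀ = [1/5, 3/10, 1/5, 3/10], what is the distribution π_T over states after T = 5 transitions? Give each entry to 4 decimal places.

π = [0.2927, 0.2439, 0.2439, 0.2194]

t=0: π = [0.2000, 0.3000, 0.2000, 0.3000]
t=1: π = [0.3000, 0.2500, 0.2500, 0.2000]
t=2: π = [0.2917, 0.2417, 0.2417, 0.2250]
t=3: π = [0.2931, 0.2444, 0.2444, 0.2181]
t=4: π = [0.2926, 0.2438, 0.2438, 0.2199]
t=5: π = [0.2927, 0.2439, 0.2439, 0.2194]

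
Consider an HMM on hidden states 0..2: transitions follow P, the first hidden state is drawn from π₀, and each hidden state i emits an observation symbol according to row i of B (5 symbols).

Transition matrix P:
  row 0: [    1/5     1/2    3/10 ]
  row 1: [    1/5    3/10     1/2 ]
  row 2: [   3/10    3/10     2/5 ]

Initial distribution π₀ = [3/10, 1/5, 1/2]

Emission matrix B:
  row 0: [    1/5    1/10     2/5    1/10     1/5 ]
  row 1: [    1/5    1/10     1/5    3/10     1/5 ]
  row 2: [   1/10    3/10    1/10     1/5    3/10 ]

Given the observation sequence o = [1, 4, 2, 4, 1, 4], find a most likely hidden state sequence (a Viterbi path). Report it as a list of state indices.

path = [2, 2, 0, 1, 2, 2]

t=0: δ = [3.000e-02, 2.000e-02, 1.500e-01]  (obs o_0=1)
t=1: δ = [9.000e-03, 9.000e-03, 1.800e-02]  ψ = [2, 2, 2]  (obs o_1=4)
t=2: δ = [2.160e-03, 1.080e-03, 7.200e-04]  ψ = [2, 2, 2]  (obs o_2=2)
t=3: δ = [8.640e-05, 2.160e-04, 1.944e-04]  ψ = [0, 0, 0]  (obs o_3=4)
t=4: δ = [5.832e-06, 6.480e-06, 3.240e-05]  ψ = [2, 1, 1]  (obs o_4=1)
t=5: δ = [1.944e-06, 1.944e-06, 3.888e-06]  ψ = [2, 2, 2]  (obs o_5=4)
backtrack: best end state = 2; path = [2, 2, 0, 1, 2, 2]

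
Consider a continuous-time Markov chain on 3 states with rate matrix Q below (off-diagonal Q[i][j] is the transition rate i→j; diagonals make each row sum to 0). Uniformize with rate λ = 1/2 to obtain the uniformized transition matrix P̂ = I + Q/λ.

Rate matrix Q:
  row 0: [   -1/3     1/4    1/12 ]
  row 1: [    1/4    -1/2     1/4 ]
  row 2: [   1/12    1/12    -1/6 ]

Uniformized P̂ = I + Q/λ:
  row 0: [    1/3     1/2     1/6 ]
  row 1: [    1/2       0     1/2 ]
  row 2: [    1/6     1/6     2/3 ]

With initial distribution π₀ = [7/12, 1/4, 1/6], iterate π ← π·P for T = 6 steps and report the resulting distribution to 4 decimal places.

π = [0.2911, 0.2259, 0.4830]

t=0: π = [0.5833, 0.2500, 0.1667]
t=1: π = [0.3472, 0.3194, 0.3333]
t=2: π = [0.3310, 0.2292, 0.4398]
t=3: π = [0.2982, 0.2388, 0.4630]
t=4: π = [0.2960, 0.2263, 0.4778]
t=5: π = [0.2914, 0.2276, 0.4810]
t=6: π = [0.2911, 0.2259, 0.4830]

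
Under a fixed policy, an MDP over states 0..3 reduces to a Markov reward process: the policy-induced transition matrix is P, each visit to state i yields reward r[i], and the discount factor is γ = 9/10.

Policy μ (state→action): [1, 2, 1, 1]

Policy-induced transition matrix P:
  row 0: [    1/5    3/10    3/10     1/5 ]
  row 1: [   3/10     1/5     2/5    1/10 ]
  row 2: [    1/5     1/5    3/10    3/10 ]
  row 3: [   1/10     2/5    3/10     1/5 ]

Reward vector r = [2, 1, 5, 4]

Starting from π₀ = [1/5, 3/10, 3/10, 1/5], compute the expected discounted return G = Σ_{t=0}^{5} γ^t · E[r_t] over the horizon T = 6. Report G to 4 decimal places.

t=0: π = [0.2000, 0.3000, 0.3000, 0.2000], E[r] = 3.0000, γ^t·E[r] = 3.000000, running G = 3.000000
t=1: π = [0.2100, 0.2600, 0.3300, 0.2000], E[r] = 3.1300, γ^t·E[r] = 2.817000, running G = 5.817000
t=2: π = [0.2060, 0.2610, 0.3260, 0.2070], E[r] = 3.1310, γ^t·E[r] = 2.536110, running G = 8.353110
t=3: π = [0.2054, 0.2620, 0.3261, 0.2065], E[r] = 3.1293, γ^t·E[r] = 2.281260, running G = 10.634370
t=4: π = [0.2056, 0.2618, 0.3262, 0.2064], E[r] = 3.1296, γ^t·E[r] = 2.053317, running G = 12.687687
t=5: π = [0.2055, 0.2618, 0.3262, 0.2064], E[r] = 3.1296, γ^t·E[r] = 1.847990, running G = 14.535677

G = 14.5357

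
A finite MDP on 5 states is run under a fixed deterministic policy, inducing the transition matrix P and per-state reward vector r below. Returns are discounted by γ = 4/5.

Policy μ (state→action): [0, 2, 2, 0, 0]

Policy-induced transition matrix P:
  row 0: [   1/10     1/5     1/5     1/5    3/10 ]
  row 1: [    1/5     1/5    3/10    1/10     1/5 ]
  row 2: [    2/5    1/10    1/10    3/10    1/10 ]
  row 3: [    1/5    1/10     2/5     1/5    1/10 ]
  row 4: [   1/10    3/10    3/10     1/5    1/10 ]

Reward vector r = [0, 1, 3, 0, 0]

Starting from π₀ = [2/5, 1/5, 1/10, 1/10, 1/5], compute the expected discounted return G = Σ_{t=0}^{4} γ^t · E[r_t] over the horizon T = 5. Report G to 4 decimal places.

t=0: π = [0.4000, 0.2000, 0.1000, 0.1000, 0.2000], E[r] = 0.5000, γ^t·E[r] = 0.500000, running G = 0.500000
t=1: π = [0.1600, 0.2000, 0.2500, 0.1900, 0.2000], E[r] = 0.9500, γ^t·E[r] = 0.760000, running G = 1.260000
t=2: π = [0.2140, 0.1760, 0.2530, 0.2050, 0.1520], E[r] = 0.9350, γ^t·E[r] = 0.598400, running G = 1.858400
t=3: π = [0.2140, 0.1694, 0.2485, 0.2077, 0.1604], E[r] = 0.9149, γ^t·E[r] = 0.468429, running G = 2.326829
t=4: π = [0.2123, 0.1704, 0.2497, 0.2079, 0.1597], E[r] = 0.9194, γ^t·E[r] = 0.376599, running G = 2.703427

G = 2.7034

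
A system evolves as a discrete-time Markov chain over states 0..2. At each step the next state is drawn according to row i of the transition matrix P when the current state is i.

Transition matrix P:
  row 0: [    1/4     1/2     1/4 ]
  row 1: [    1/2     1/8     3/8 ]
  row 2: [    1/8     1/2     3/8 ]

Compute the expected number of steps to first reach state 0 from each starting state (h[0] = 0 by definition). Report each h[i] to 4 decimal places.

h = [0.0000, 2.7826, 3.8261]

First-step conditioning: h[0] = 0; for i ≠ 0, h[i] = 1 + Σ_k P[i][k]·h[k].
  h[1] = 1 + 1/8·h[1] + 3/8·h[2]
  h[2] = 1 + 1/2·h[1] + 3/8·h[2]
Solving the 2×2 linear system over states ≠ 0 gives exactly h = [0, 64/23, 88/23] (h[0] = 0 is the target).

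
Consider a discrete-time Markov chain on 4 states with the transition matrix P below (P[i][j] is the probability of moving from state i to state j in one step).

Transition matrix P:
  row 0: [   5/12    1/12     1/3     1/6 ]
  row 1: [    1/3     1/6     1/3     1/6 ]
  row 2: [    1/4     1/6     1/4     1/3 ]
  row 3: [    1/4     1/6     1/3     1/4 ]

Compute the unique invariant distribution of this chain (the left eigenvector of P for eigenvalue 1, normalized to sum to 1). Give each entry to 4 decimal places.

π = [0.3140, 0.1405, 0.3077, 0.2378]

Balance equations π_j = Σ_i π_i·P[i][j]:
  π_0 = 5/12·π_0 + 1/3·π_1 + 1/4·π_2 + 1/4·π_3
  π_1 = 1/12·π_0 + 1/6·π_1 + 1/6·π_2 + 1/6·π_3
  π_2 = 1/3·π_0 + 1/3·π_1 + 1/4·π_2 + 1/3·π_3
  normalize: π_0 + π_1 + π_2 + π_3 = 1
Solving the linear system gives exactly π = [38/121, 17/121, 4/13, 34/143].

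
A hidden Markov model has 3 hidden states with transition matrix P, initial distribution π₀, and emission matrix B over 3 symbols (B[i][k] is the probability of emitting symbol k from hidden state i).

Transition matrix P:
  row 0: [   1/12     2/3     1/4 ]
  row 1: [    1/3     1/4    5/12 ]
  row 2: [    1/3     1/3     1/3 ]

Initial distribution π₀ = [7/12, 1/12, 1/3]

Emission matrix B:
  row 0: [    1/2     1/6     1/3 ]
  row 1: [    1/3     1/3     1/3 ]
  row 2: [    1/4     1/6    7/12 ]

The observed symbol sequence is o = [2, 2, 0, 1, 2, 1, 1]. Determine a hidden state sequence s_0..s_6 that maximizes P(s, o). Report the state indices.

t=0: δ = [1.944e-01, 2.778e-02, 1.944e-01]  (obs o_0=2)
t=1: δ = [2.160e-02, 4.321e-02, 3.781e-02]  ψ = [2, 0, 2]  (obs o_1=2)
t=2: δ = [7.202e-03, 4.801e-03, 4.501e-03]  ψ = [1, 0, 1]  (obs o_2=0)
t=3: δ = [2.667e-04, 1.600e-03, 3.334e-04]  ψ = [1, 0, 1]  (obs o_3=1)
t=4: δ = [1.778e-04, 1.334e-04, 3.890e-04]  ψ = [1, 1, 1]  (obs o_4=2)
t=5: δ = [2.161e-05, 4.322e-05, 2.161e-05]  ψ = [2, 2, 2]  (obs o_5=1)
t=6: δ = [2.401e-06, 4.802e-06, 3.001e-06]  ψ = [1, 0, 1]  (obs o_6=1)
backtrack: best end state = 1; path = [0, 1, 0, 1, 2, 0, 1]

path = [0, 1, 0, 1, 2, 0, 1]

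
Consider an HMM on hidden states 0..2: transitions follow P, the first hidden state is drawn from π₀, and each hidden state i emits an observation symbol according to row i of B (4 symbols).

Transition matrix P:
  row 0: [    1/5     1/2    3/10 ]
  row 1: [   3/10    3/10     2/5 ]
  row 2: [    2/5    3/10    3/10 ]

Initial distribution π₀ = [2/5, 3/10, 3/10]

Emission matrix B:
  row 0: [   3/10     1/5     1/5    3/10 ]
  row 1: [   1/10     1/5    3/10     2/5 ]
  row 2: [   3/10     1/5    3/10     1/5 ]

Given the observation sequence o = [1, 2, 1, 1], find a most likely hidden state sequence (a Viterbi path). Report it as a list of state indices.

path = [0, 1, 2, 0]

t=0: δ = [8.000e-02, 6.000e-02, 6.000e-02]  (obs o_0=1)
t=1: δ = [4.800e-03, 1.200e-02, 7.200e-03]  ψ = [2, 0, 0]  (obs o_1=2)
t=2: δ = [7.200e-04, 7.200e-04, 9.600e-04]  ψ = [1, 1, 1]  (obs o_2=1)
t=3: δ = [7.680e-05, 7.200e-05, 5.760e-05]  ψ = [2, 0, 1]  (obs o_3=1)
backtrack: best end state = 0; path = [0, 1, 2, 0]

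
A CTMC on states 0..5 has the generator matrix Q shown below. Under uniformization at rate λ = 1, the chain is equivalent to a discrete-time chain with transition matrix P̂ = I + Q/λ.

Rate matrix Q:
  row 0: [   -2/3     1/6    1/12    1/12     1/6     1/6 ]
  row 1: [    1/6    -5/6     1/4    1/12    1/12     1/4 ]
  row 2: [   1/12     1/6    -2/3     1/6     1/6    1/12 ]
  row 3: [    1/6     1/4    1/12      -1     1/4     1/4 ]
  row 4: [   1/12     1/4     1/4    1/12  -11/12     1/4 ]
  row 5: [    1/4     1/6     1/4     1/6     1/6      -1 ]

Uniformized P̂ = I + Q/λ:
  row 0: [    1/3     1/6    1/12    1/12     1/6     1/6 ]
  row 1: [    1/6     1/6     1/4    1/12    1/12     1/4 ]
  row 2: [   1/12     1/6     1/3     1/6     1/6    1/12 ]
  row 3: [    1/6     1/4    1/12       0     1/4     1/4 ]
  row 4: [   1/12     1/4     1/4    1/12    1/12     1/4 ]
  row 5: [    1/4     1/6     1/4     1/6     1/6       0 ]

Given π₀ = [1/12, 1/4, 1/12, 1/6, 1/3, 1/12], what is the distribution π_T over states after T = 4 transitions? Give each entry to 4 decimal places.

π = [0.1789, 0.1878, 0.2211, 0.1062, 0.1474, 0.1586]

t=0: π = [0.0833, 0.2500, 0.0833, 0.1667, 0.3333, 0.0833]
t=1: π = [0.1528, 0.2083, 0.2153, 0.0833, 0.1319, 0.2083]
t=2: π = [0.1806, 0.1846, 0.2286, 0.1117, 0.1453, 0.1493]
t=3: π = [0.1780, 0.1881, 0.2203, 0.1055, 0.1485, 0.1595]
t=4: π = [0.1789, 0.1878, 0.2211, 0.1062, 0.1474, 0.1586]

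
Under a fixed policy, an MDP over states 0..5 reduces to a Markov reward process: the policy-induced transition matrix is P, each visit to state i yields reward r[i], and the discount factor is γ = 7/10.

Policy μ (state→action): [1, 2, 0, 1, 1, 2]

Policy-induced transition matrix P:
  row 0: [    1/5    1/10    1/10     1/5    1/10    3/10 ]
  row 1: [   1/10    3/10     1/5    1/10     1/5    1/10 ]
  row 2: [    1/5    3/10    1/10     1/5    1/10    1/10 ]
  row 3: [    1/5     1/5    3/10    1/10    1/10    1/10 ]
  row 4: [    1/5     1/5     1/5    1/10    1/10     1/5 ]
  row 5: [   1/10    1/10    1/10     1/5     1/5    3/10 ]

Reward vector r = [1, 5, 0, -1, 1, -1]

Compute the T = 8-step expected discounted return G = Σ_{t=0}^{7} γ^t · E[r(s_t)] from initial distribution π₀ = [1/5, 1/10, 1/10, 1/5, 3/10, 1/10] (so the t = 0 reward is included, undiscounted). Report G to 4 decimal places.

G = 2.7414

t=0: π = [0.2000, 0.1000, 0.1000, 0.2000, 0.3000, 0.1000], E[r] = 0.7000, γ^t·E[r] = 0.700000, running G = 0.700000
t=1: π = [0.1800, 0.1900, 0.1800, 0.1400, 0.1200, 0.1900], E[r] = 0.9200, γ^t·E[r] = 0.644000, running G = 1.344000
t=2: π = [0.1620, 0.2000, 0.1590, 0.1550, 0.1380, 0.1860], E[r] = 0.9590, γ^t·E[r] = 0.469910, running G = 1.813910
t=3: π = [0.1614, 0.2011, 0.1648, 0.1507, 0.1386, 0.1834], E[r] = 0.9714, γ^t·E[r] = 0.333190, running G = 2.147100
t=4: π = [0.1616, 0.2021, 0.1641, 0.1510, 0.1385, 0.1828], E[r] = 0.9768, γ^t·E[r] = 0.234522, running G = 2.381623
t=5: π = [0.1615, 0.2022, 0.1642, 0.1508, 0.1385, 0.1827], E[r] = 0.9774, γ^t·E[r] = 0.164265, running G = 2.545887
t=6: π = [0.1615, 0.2022, 0.1642, 0.1508, 0.1385, 0.1827], E[r] = 0.9776, γ^t·E[r] = 0.115009, running G = 2.660896
t=7: π = [0.1615, 0.2022, 0.1642, 0.1508, 0.1385, 0.1827], E[r] = 0.9776, γ^t·E[r] = 0.080509, running G = 2.741405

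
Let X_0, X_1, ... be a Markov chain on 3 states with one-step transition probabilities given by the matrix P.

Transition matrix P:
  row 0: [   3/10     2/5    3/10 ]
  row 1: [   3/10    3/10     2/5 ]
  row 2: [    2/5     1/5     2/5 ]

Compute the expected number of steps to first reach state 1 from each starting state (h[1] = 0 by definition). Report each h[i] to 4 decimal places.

h = [3.0000, 0.0000, 3.6667]

First-step conditioning: h[1] = 0; for i ≠ 1, h[i] = 1 + Σ_k P[i][k]·h[k].
  h[0] = 1 + 3/10·h[0] + 3/10·h[2]
  h[2] = 1 + 2/5·h[0] + 2/5·h[2]
Solving the 2×2 linear system over states ≠ 1 gives exactly h = [3, 0, 11/3] (h[1] = 0 is the target).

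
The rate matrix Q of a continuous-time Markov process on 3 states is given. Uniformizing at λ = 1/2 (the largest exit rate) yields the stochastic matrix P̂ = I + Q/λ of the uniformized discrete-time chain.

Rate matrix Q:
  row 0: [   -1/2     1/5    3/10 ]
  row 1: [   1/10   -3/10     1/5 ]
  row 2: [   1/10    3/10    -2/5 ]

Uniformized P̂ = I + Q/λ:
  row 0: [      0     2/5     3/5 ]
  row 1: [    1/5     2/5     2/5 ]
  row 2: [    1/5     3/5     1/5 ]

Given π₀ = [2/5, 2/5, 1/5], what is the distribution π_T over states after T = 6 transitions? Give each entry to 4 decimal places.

t=0: π = [0.4000, 0.4000, 0.2000]
t=1: π = [0.1200, 0.4400, 0.4400]
t=2: π = [0.1760, 0.4880, 0.3360]
t=3: π = [0.1648, 0.4672, 0.3680]
t=4: π = [0.1670, 0.4736, 0.3594]
t=5: π = [0.1666, 0.4719, 0.3615]
t=6: π = [0.1667, 0.4723, 0.3610]

π = [0.1667, 0.4723, 0.3610]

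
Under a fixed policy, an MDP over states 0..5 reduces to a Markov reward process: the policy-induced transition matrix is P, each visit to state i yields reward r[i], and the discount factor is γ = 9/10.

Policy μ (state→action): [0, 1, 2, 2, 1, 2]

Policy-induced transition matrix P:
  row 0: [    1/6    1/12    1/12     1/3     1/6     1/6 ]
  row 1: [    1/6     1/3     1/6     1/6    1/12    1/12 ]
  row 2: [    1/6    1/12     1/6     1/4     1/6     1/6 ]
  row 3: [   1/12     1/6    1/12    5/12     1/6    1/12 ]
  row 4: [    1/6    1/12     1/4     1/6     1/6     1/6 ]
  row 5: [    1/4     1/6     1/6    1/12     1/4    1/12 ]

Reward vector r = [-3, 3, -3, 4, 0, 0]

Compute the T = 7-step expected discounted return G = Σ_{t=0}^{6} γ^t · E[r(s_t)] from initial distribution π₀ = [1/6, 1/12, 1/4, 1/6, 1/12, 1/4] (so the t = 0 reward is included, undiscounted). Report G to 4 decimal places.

G = 1.9628

t=0: π = [0.1667, 0.0833, 0.2500, 0.1667, 0.0833, 0.2500], E[r] = -0.3333, γ^t·E[r] = -0.333333, running G = -0.333333
t=1: π = [0.1736, 0.1389, 0.1458, 0.2361, 0.1806, 0.1250], E[r] = 0.4028, γ^t·E[r] = 0.362500, running G = 0.029167
t=2: π = [0.1574, 0.1481, 0.1476, 0.2564, 0.1655, 0.1250], E[r] = 0.5550, γ^t·E[r] = 0.449531, running G = 0.478698
t=3: π = [0.1557, 0.1522, 0.1460, 0.2589, 0.1647, 0.1225], E[r] = 0.5869, γ^t·E[r] = 0.427816, running G = 0.906514
t=4: π = [0.1553, 0.1532, 0.1458, 0.2593, 0.1642, 0.1222], E[r] = 0.5932, γ^t·E[r] = 0.389185, running G = 1.295699
t=5: π = [0.1552, 0.1534, 0.1458, 0.2593, 0.1641, 0.1221], E[r] = 0.5945, γ^t·E[r] = 0.351039, running G = 1.646738
t=6: π = [0.1552, 0.1535, 0.1458, 0.2594, 0.1641, 0.1221], E[r] = 0.5948, γ^t·E[r] = 0.316079, running G = 1.962817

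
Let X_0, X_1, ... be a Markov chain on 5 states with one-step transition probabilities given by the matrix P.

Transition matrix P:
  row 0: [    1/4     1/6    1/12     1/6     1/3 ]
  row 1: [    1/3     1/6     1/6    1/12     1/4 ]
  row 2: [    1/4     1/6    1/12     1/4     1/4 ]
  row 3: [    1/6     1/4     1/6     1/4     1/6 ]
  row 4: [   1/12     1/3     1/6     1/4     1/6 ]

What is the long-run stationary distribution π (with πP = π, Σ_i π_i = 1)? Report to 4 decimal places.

Balance equations π_j = Σ_i π_i·P[i][j]:
  π_0 = 1/4·π_0 + 1/3·π_1 + 1/4·π_2 + 1/6·π_3 + 1/12·π_4
  π_1 = 1/6·π_0 + 1/6·π_1 + 1/6·π_2 + 1/4·π_3 + 1/3·π_4
  π_2 = 1/12·π_0 + 1/6·π_1 + 1/12·π_2 + 1/6·π_3 + 1/6·π_4
  π_3 = 1/6·π_0 + 1/12·π_1 + 1/4·π_2 + 1/4·π_3 + 1/4·π_4
  normalize: π_0 + π_1 + π_2 + π_3 + π_4 = 1
Solving the linear system gives exactly π = [4883/22871, 5069/22871, 3143/22871, 4466/22871, 5310/22871].

π = [0.2135, 0.2216, 0.1374, 0.1953, 0.2322]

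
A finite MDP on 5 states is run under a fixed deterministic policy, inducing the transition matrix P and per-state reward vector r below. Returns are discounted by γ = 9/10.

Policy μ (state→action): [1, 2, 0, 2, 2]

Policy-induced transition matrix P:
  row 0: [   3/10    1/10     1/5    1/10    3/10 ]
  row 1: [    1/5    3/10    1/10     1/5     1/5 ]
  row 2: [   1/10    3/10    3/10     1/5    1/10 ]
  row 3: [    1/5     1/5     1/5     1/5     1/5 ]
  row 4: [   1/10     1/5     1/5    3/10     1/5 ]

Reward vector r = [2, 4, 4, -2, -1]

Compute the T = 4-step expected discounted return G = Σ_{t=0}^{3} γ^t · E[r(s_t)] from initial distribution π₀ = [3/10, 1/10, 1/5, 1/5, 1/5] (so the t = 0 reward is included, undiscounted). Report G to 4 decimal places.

G = 4.7092

t=0: π = [0.3000, 0.1000, 0.2000, 0.2000, 0.2000], E[r] = 1.2000, γ^t·E[r] = 1.200000, running G = 1.200000
t=1: π = [0.1900, 0.2000, 0.2100, 0.1900, 0.2100], E[r] = 1.4300, γ^t·E[r] = 1.287000, running G = 2.487000
t=2: π = [0.1770, 0.2220, 0.2010, 0.2020, 0.1980], E[r] = 1.4440, γ^t·E[r] = 1.169640, running G = 3.656640
t=3: π = [0.1778, 0.2246, 0.1979, 0.2021, 0.1976], E[r] = 1.4438, γ^t·E[r] = 1.052530, running G = 4.709170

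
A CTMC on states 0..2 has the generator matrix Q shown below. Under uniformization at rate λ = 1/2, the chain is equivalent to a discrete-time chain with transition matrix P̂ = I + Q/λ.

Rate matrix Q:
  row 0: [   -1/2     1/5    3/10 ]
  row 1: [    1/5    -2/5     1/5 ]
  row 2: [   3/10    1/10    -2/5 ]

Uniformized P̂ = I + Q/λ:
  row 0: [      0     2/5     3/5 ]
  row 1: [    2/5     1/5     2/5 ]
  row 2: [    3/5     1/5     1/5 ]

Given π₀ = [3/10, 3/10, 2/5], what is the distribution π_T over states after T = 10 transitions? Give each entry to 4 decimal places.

π = [0.3414, 0.2683, 0.3903]

t=0: π = [0.3000, 0.3000, 0.4000]
t=1: π = [0.3600, 0.2600, 0.3800]
t=2: π = [0.3320, 0.2720, 0.3960]
t=3: π = [0.3464, 0.2664, 0.3872]
t=4: π = [0.3389, 0.2693, 0.3918]
t=5: π = [0.3428, 0.2678, 0.3894]
t=6: π = [0.3408, 0.2686, 0.3907]
t=7: π = [0.3418, 0.2682, 0.3900]
t=8: π = [0.3413, 0.2684, 0.3904]
t=9: π = [0.3416, 0.2683, 0.3902]
t=10: π = [0.3414, 0.2683, 0.3903]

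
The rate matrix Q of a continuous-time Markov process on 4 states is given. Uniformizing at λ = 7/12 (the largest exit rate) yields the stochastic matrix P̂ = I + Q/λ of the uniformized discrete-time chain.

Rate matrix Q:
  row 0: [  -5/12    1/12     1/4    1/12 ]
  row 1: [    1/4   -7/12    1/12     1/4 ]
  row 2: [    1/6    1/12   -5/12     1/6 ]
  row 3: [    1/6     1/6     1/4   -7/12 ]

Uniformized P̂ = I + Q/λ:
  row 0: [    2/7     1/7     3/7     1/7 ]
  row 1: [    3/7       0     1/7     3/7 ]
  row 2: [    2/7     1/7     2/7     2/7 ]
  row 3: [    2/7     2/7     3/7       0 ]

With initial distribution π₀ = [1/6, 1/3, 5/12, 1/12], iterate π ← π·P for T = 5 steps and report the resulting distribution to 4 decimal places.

π = [0.3076, 0.1495, 0.3361, 0.2068]

t=0: π = [0.1667, 0.3333, 0.4167, 0.0833]
t=1: π = [0.3333, 0.1071, 0.2738, 0.2857]
t=2: π = [0.3010, 0.1684, 0.3588, 0.1718]
t=3: π = [0.3098, 0.1433, 0.3292, 0.2177]
t=4: π = [0.3062, 0.1535, 0.3406, 0.1997]
t=5: π = [0.3076, 0.1495, 0.3361, 0.2068]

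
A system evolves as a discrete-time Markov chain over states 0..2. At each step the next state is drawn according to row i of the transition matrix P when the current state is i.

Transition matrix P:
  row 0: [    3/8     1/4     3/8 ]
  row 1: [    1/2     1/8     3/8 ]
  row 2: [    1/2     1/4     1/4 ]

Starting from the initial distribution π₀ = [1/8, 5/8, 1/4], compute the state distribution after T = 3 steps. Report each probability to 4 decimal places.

t=0: π = [0.1250, 0.6250, 0.2500]
t=1: π = [0.4844, 0.1719, 0.3438]
t=2: π = [0.4395, 0.2285, 0.3320]
t=3: π = [0.4451, 0.2214, 0.3335]

π = [0.4451, 0.2214, 0.3335]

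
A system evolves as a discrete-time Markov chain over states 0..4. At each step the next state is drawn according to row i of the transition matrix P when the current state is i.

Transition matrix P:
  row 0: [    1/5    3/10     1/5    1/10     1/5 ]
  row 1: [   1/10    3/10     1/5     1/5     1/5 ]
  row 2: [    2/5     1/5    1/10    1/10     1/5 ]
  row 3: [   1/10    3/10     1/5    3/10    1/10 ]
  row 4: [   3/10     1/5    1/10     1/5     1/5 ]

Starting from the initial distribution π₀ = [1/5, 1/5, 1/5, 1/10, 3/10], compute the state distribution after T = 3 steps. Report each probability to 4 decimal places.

π = [0.2071, 0.2651, 0.1651, 0.1805, 0.1822]

t=0: π = [0.2000, 0.2000, 0.2000, 0.1000, 0.3000]
t=1: π = [0.2400, 0.2500, 0.1500, 0.1700, 0.1900]
t=2: π = [0.2070, 0.2660, 0.1660, 0.1780, 0.1830]
t=3: π = [0.2071, 0.2651, 0.1651, 0.1805, 0.1822]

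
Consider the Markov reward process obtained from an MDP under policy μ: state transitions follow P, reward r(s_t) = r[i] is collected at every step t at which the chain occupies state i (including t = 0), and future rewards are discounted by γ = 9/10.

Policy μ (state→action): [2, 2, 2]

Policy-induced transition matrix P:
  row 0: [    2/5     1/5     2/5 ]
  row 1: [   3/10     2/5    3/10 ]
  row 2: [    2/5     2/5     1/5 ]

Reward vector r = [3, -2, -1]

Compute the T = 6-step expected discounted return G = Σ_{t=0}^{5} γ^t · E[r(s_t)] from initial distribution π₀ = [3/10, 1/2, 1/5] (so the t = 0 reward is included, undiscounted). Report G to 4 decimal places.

G = 0.1434

t=0: π = [0.3000, 0.5000, 0.2000], E[r] = -0.3000, γ^t·E[r] = -0.300000, running G = -0.300000
t=1: π = [0.3500, 0.3400, 0.3100], E[r] = 0.0600, γ^t·E[r] = 0.054000, running G = -0.246000
t=2: π = [0.3660, 0.3300, 0.3040], E[r] = 0.1340, γ^t·E[r] = 0.108540, running G = -0.137460
t=3: π = [0.3670, 0.3268, 0.3062], E[r] = 0.1412, γ^t·E[r] = 0.102935, running G = -0.034525
t=4: π = [0.3673, 0.3266, 0.3061], E[r] = 0.1427, γ^t·E[r] = 0.093612, running G = 0.059087
t=5: π = [0.3673, 0.3265, 0.3061], E[r] = 0.1428, γ^t·E[r] = 0.084336, running G = 0.143423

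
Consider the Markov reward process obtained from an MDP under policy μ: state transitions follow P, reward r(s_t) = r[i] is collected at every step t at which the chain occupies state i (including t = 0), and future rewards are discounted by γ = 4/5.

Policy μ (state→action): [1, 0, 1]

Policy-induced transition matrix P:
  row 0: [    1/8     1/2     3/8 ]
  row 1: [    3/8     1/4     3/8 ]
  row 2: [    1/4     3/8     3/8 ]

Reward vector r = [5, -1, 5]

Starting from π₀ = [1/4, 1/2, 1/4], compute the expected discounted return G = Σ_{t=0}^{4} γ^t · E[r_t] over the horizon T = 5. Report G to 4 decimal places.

G = 8.7464

t=0: π = [0.2500, 0.5000, 0.2500], E[r] = 2.0000, γ^t·E[r] = 2.000000, running G = 2.000000
t=1: π = [0.2813, 0.3438, 0.3750], E[r] = 2.9375, γ^t·E[r] = 2.350000, running G = 4.350000
t=2: π = [0.2578, 0.3672, 0.3750], E[r] = 2.7969, γ^t·E[r] = 1.790000, running G = 6.140000
t=3: π = [0.2637, 0.3613, 0.3750], E[r] = 2.8320, γ^t·E[r] = 1.450000, running G = 7.590000
t=4: π = [0.2622, 0.3628, 0.3750], E[r] = 2.8232, γ^t·E[r] = 1.156400, running G = 8.746400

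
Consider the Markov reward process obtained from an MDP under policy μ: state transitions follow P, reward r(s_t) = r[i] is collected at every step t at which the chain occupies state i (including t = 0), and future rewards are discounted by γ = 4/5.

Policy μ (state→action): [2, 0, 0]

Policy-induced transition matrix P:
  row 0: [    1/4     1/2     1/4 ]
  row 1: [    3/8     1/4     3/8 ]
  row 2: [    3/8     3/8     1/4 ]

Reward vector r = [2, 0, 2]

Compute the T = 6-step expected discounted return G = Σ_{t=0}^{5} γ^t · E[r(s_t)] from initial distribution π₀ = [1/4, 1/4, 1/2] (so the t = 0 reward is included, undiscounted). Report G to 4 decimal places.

t=0: π = [0.2500, 0.2500, 0.5000], E[r] = 1.5000, γ^t·E[r] = 1.500000, running G = 1.500000
t=1: π = [0.3438, 0.3750, 0.2813], E[r] = 1.2500, γ^t·E[r] = 1.000000, running G = 2.500000
t=2: π = [0.3320, 0.3711, 0.2969], E[r] = 1.2578, γ^t·E[r] = 0.805000, running G = 3.305000
t=3: π = [0.3335, 0.3701, 0.2964], E[r] = 1.2598, γ^t·E[r] = 0.645000, running G = 3.950000
t=4: π = [0.3333, 0.3704, 0.2963], E[r] = 1.2592, γ^t·E[r] = 0.515750, running G = 4.465750
t=5: π = [0.3333, 0.3704, 0.2963], E[r] = 1.2593, γ^t·E[r] = 0.412640, running G = 4.878390

G = 4.8784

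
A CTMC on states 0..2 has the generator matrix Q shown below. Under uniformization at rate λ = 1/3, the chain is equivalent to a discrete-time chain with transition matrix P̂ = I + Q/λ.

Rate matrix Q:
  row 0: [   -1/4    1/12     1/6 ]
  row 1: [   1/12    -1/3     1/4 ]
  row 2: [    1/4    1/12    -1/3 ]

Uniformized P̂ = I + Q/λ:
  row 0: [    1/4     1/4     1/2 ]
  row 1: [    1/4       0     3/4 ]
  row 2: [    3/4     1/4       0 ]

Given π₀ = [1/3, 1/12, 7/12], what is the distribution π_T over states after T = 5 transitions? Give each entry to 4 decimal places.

π = [0.4435, 0.2001, 0.3564]

t=0: π = [0.3333, 0.0833, 0.5833]
t=1: π = [0.5417, 0.2292, 0.2292]
t=2: π = [0.3646, 0.1927, 0.4427]
t=3: π = [0.4714, 0.2018, 0.3268]
t=4: π = [0.4134, 0.1995, 0.3870]
t=5: π = [0.4435, 0.2001, 0.3564]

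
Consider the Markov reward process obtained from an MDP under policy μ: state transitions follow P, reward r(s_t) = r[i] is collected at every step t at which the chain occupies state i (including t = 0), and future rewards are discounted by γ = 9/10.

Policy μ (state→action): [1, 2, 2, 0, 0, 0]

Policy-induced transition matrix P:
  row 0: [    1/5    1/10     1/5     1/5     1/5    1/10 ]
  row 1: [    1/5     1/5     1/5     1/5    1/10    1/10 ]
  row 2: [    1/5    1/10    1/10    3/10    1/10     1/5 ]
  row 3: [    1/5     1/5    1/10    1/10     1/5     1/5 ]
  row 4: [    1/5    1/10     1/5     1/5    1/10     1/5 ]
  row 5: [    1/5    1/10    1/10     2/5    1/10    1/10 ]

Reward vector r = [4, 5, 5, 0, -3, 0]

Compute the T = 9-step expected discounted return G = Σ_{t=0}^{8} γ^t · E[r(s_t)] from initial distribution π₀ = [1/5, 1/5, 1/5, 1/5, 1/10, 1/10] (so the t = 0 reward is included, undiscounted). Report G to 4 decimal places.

G = 11.7198

t=0: π = [0.2000, 0.2000, 0.2000, 0.2000, 0.1000, 0.1000], E[r] = 2.5000, γ^t·E[r] = 2.500000, running G = 2.500000
t=1: π = [0.2000, 0.1400, 0.1500, 0.2200, 0.1400, 0.1500], E[r] = 1.8300, γ^t·E[r] = 1.647000, running G = 4.147000
t=2: π = [0.2000, 0.1360, 0.1480, 0.2230, 0.1420, 0.1510], E[r] = 1.7940, γ^t·E[r] = 1.453140, running G = 5.600140
t=3: π = [0.2000, 0.1359, 0.1478, 0.2227, 0.1423, 0.1513], E[r] = 1.7916, γ^t·E[r] = 1.306076, running G = 6.906216
t=4: π = [0.2000, 0.1359, 0.1478, 0.2228, 0.1423, 0.1513], E[r] = 1.7916, γ^t·E[r] = 1.175462, running G = 8.081679
t=5: π = [0.2000, 0.1359, 0.1478, 0.2228, 0.1423, 0.1513], E[r] = 1.7915, γ^t·E[r] = 1.057892, running G = 9.139570
t=6: π = [0.2000, 0.1359, 0.1478, 0.2228, 0.1423, 0.1513], E[r] = 1.7916, γ^t·E[r] = 0.952105, running G = 10.091675
t=7: π = [0.2000, 0.1359, 0.1478, 0.2228, 0.1423, 0.1513], E[r] = 1.7916, γ^t·E[r] = 0.856894, running G = 10.948570
t=8: π = [0.2000, 0.1359, 0.1478, 0.2228, 0.1423, 0.1513], E[r] = 1.7916, γ^t·E[r] = 0.771205, running G = 11.719775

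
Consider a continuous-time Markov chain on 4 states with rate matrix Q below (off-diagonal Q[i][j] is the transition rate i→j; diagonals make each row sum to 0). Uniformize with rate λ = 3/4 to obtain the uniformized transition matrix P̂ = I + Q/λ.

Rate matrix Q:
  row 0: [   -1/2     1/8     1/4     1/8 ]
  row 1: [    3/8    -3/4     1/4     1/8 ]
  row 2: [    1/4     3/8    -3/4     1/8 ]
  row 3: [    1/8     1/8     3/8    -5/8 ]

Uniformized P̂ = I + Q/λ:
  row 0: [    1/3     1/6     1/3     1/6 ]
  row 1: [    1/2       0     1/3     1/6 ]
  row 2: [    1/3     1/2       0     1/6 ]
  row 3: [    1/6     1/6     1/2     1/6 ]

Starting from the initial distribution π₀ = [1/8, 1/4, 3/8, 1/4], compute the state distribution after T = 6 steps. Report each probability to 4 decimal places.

t=0: π = [0.1250, 0.2500, 0.3750, 0.2500]
t=1: π = [0.3333, 0.2500, 0.2500, 0.1667]
t=2: π = [0.3472, 0.2083, 0.2778, 0.1667]
t=3: π = [0.3403, 0.2245, 0.2685, 0.1667]
t=4: π = [0.3430, 0.2188, 0.2716, 0.1667]
t=5: π = [0.3420, 0.2207, 0.2706, 0.1667]
t=6: π = [0.3423, 0.2201, 0.2709, 0.1667]

π = [0.3423, 0.2201, 0.2709, 0.1667]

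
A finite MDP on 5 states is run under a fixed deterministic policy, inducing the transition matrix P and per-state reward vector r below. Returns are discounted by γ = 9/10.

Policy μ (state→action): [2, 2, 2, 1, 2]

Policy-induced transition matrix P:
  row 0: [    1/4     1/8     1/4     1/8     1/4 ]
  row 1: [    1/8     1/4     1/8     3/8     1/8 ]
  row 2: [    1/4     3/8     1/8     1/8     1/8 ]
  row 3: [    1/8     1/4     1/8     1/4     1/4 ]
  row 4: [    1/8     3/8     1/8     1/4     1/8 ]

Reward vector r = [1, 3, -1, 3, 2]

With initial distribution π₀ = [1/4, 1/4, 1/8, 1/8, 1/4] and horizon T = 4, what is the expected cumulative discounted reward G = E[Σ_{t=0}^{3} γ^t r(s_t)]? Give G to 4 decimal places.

t=0: π = [0.2500, 0.2500, 0.1250, 0.1250, 0.2500], E[r] = 1.7500, γ^t·E[r] = 1.750000, running G = 1.750000
t=1: π = [0.1719, 0.2656, 0.1563, 0.2344, 0.1719], E[r] = 1.8594, γ^t·E[r] = 1.673438, running G = 3.423438
t=2: π = [0.1660, 0.2695, 0.1465, 0.2422, 0.1758], E[r] = 1.9063, γ^t·E[r] = 1.544063, running G = 4.967500
t=3: π = [0.1641, 0.2695, 0.1458, 0.2446, 0.1760], E[r] = 1.9128, γ^t·E[r] = 1.394462, running G = 6.361962

G = 6.3620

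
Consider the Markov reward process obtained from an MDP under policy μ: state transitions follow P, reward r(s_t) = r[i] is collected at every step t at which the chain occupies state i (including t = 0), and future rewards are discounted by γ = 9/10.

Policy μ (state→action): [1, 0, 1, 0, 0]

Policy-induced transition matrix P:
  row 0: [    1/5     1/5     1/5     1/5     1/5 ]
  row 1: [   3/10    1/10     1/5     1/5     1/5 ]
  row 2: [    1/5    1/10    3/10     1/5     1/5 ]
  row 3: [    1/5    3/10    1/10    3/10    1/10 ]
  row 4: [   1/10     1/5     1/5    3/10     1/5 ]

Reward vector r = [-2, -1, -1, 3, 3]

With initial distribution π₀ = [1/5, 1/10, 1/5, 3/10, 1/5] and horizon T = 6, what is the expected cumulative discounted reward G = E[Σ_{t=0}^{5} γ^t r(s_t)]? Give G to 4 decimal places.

t=0: π = [0.2000, 0.1000, 0.2000, 0.3000, 0.2000], E[r] = 0.8000, γ^t·E[r] = 0.800000, running G = 0.800000
t=1: π = [0.1900, 0.2000, 0.1900, 0.2500, 0.1700], E[r] = 0.4900, γ^t·E[r] = 0.441000, running G = 1.241000
t=2: π = [0.2030, 0.1860, 0.1940, 0.2420, 0.1750], E[r] = 0.4650, γ^t·E[r] = 0.376650, running G = 1.617650
t=3: π = [0.2011, 0.1862, 0.1952, 0.2417, 0.1758], E[r] = 0.4689, γ^t·E[r] = 0.341828, running G = 1.959478
t=4: π = [0.2010, 0.1860, 0.1954, 0.2418, 0.1758], E[r] = 0.4693, γ^t·E[r] = 0.307895, running G = 2.267373
t=5: π = [0.2010, 0.1860, 0.1954, 0.2418, 0.1758], E[r] = 0.4693, γ^t·E[r] = 0.277124, running G = 2.544497

G = 2.5445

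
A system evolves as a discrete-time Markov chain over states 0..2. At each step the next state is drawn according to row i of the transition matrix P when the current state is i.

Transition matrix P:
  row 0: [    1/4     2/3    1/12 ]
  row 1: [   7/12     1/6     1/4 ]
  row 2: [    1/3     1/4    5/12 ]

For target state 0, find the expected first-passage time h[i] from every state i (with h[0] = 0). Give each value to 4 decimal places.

First-step conditioning: h[0] = 0; for i ≠ 0, h[i] = 1 + Σ_k P[i][k]·h[k].
  h[1] = 1 + 1/6·h[1] + 1/4·h[2]
  h[2] = 1 + 1/4·h[1] + 5/12·h[2]
Solving the 2×2 linear system over states ≠ 0 gives exactly h = [0, 120/61, 156/61] (h[0] = 0 is the target).

h = [0.0000, 1.9672, 2.5574]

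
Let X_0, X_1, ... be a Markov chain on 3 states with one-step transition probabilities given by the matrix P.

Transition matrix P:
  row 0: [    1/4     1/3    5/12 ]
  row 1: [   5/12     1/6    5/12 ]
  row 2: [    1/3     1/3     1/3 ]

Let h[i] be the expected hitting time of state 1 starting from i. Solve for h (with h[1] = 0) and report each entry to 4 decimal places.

h = [3.0000, 0.0000, 3.0000]

First-step conditioning: h[1] = 0; for i ≠ 1, h[i] = 1 + Σ_k P[i][k]·h[k].
  h[0] = 1 + 1/4·h[0] + 5/12·h[2]
  h[2] = 1 + 1/3·h[0] + 1/3·h[2]
Solving the 2×2 linear system over states ≠ 1 gives exactly h = [3, 0, 3] (h[1] = 0 is the target).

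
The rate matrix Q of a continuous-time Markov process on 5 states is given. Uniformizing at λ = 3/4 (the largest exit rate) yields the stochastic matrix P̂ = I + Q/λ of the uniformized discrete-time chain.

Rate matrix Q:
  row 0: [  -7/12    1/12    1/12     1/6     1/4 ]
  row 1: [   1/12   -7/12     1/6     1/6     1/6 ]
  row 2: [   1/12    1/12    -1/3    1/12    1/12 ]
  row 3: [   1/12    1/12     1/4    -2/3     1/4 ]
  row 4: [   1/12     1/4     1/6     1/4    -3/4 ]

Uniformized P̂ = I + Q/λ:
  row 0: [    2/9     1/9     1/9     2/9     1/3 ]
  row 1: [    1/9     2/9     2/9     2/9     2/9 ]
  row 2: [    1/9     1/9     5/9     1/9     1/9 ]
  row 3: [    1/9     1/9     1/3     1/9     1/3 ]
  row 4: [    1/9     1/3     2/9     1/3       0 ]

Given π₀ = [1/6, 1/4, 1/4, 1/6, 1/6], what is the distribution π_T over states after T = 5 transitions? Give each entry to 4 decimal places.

t=0: π = [0.1667, 0.2500, 0.2500, 0.1667, 0.1667]
t=1: π = [0.1296, 0.1759, 0.3056, 0.1944, 0.1944]
t=2: π = [0.1255, 0.1739, 0.3313, 0.1883, 0.1811]
t=3: π = [0.1251, 0.1707, 0.3396, 0.1846, 0.1800]
t=4: π = [0.1250, 0.1701, 0.3420, 0.1840, 0.1789]
t=5: π = [0.1250, 0.1698, 0.3428, 0.1837, 0.1788]

π = [0.1250, 0.1698, 0.3428, 0.1837, 0.1788]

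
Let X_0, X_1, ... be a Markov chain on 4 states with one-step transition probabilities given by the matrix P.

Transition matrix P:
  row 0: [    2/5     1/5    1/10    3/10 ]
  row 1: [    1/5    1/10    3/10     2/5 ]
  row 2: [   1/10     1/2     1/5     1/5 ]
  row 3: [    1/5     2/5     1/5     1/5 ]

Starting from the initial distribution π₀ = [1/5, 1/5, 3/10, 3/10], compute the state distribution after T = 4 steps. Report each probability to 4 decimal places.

t=0: π = [0.2000, 0.2000, 0.3000, 0.3000]
t=1: π = [0.2100, 0.3300, 0.2000, 0.2600]
t=2: π = [0.2220, 0.2790, 0.2120, 0.2870]
t=3: π = [0.2232, 0.2931, 0.2057, 0.2780]
t=4: π = [0.2241, 0.2880, 0.2070, 0.2809]

π = [0.2241, 0.2880, 0.2070, 0.2809]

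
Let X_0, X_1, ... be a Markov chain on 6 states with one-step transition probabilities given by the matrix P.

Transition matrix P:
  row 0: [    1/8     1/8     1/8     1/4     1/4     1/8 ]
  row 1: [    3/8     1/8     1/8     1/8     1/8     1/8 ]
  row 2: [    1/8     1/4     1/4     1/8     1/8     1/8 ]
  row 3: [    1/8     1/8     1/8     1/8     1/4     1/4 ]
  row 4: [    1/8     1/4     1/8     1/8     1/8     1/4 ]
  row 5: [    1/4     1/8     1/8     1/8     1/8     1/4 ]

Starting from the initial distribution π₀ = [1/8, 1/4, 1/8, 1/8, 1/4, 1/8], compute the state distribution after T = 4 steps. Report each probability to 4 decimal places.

t=0: π = [0.1250, 0.2500, 0.1250, 0.1250, 0.2500, 0.1250]
t=1: π = [0.2031, 0.1719, 0.1406, 0.1406, 0.1563, 0.1875]
t=2: π = [0.1914, 0.1621, 0.1426, 0.1504, 0.1680, 0.1855]
t=3: π = [0.1887, 0.1638, 0.1428, 0.1489, 0.1677, 0.1880]
t=4: π = [0.1895, 0.1638, 0.1429, 0.1486, 0.1672, 0.1881]

π = [0.1895, 0.1638, 0.1429, 0.1486, 0.1672, 0.1881]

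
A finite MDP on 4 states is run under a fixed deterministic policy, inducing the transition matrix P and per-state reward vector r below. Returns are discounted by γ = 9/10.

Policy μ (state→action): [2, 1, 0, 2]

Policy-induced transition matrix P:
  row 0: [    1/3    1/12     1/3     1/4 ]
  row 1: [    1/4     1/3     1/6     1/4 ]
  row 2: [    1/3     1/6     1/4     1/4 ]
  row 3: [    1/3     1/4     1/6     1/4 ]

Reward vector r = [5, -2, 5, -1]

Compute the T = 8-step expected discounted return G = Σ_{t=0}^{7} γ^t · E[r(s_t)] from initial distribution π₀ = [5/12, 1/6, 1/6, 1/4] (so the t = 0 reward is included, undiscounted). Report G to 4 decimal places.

t=0: π = [0.4167, 0.1667, 0.1667, 0.2500], E[r] = 2.3333, γ^t·E[r] = 2.333333, running G = 2.333333
t=1: π = [0.3194, 0.1806, 0.2500, 0.2500], E[r] = 2.2361, γ^t·E[r] = 2.012500, running G = 4.345833
t=2: π = [0.3183, 0.1910, 0.2407, 0.2500], E[r] = 2.1632, γ^t·E[r] = 1.752188, running G = 6.098021
t=3: π = [0.3174, 0.1928, 0.2398, 0.2500], E[r] = 2.1504, γ^t·E[r] = 1.567617, running G = 7.665638
t=4: π = [0.3173, 0.1932, 0.2396, 0.2500], E[r] = 2.1477, γ^t·E[r] = 1.409121, running G = 9.074759
t=5: π = [0.3172, 0.1933, 0.2395, 0.2500], E[r] = 2.1472, γ^t·E[r] = 1.267896, running G = 10.342654
t=6: π = [0.3172, 0.1933, 0.2395, 0.2500], E[r] = 2.1471, γ^t·E[r] = 1.141049, running G = 11.483704
t=7: π = [0.3172, 0.1933, 0.2395, 0.2500], E[r] = 2.1471, γ^t·E[r] = 1.026934, running G = 12.510638

G = 12.5106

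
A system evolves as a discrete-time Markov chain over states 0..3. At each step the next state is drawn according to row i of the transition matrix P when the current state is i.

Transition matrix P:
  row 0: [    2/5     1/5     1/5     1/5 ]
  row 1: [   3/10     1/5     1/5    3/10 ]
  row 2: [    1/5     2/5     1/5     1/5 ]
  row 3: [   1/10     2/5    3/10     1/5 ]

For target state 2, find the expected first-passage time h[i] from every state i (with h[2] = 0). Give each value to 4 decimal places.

First-step conditioning: h[2] = 0; for i ≠ 2, h[i] = 1 + Σ_k P[i][k]·h[k].
  h[0] = 1 + 2/5·h[0] + 1/5·h[1] + 1/5·h[3]
  h[1] = 1 + 3/10·h[0] + 1/5·h[1] + 3/10·h[3]
  h[3] = 1 + 1/10·h[0] + 2/5·h[1] + 1/5·h[3]
Solving the 3×3 linear system over states ≠ 2 gives exactly h = [490/109, 485/109, 0, 440/109] (h[2] = 0 is the target).

h = [4.4954, 4.4495, 0.0000, 4.0367]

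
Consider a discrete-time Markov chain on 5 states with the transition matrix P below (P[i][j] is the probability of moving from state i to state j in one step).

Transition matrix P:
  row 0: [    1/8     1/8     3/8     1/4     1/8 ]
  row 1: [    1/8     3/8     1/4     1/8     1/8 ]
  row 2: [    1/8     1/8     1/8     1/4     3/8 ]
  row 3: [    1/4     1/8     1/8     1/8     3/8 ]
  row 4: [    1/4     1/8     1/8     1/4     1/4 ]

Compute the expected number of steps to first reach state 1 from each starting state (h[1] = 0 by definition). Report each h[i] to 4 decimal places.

First-step conditioning: h[1] = 0; for i ≠ 1, h[i] = 1 + Σ_k P[i][k]·h[k].
  h[0] = 1 + 1/8·h[0] + 3/8·h[2] + 1/4·h[3] + 1/8·h[4]
  h[2] = 1 + 1/8·h[0] + 1/8·h[2] + 1/4·h[3] + 3/8·h[4]
  h[3] = 1 + 1/4·h[0] + 1/8·h[2] + 1/8·h[3] + 3/8·h[4]
  h[4] = 1 + 1/4·h[0] + 1/8·h[2] + 1/4·h[3] + 1/4·h[4]
Solving the 4×4 linear system over states ≠ 1 gives exactly h = [8, 0, 8, 8, 8] (h[1] = 0 is the target).

h = [8.0000, 0.0000, 8.0000, 8.0000, 8.0000]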